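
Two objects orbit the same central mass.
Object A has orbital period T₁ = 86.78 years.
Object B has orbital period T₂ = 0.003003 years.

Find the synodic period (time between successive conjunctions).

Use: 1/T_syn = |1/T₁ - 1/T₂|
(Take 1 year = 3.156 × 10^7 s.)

Convert to SI: T₁ = 86.78 years = 2.73878e+09 s; T₂ = 0.003003 years = 94774.7 s.
T_syn = |T₁ · T₂ / (T₁ − T₂)|.
T_syn = |2.73878e+09 · 94774.7 / (2.73878e+09 − 94774.7)| s ≈ 9.478e+04 s = 0.003003 years.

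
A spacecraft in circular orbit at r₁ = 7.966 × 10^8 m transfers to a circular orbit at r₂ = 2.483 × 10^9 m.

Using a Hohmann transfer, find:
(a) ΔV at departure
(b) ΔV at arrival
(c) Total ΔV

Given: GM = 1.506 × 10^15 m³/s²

Transfer semi-major axis: a_t = (r₁ + r₂)/2 = (7.966e+08 + 2.483e+09)/2 = 1.6398e+09 m.
Circular speeds: v₁ = √(GM/r₁) = 1374.97 m/s, v₂ = √(GM/r₂) = 778.797 m/s.
Transfer speeds (vis-viva v² = GM(2/r − 1/a_t)): v₁ᵗ = 1691.94 m/s, v₂ᵗ = 542.811 m/s.
(a) ΔV₁ = |v₁ᵗ − v₁| ≈ 317 m/s = 317 m/s.
(b) ΔV₂ = |v₂ − v₂ᵗ| ≈ 236 m/s = 236 m/s.
(c) ΔV_total = ΔV₁ + ΔV₂ ≈ 553 m/s = 553 m/s.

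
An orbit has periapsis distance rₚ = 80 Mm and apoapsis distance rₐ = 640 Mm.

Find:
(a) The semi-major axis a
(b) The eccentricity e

Convert to SI: rₚ = 80 Mm = 8e+07 m; rₐ = 640 Mm = 6.4e+08 m.
(a) a = (rₚ + rₐ) / 2 = (8e+07 + 6.4e+08) / 2 ≈ 3.6e+08 m = 360 Mm.
(b) e = (rₐ − rₚ) / (rₐ + rₚ) = (6.4e+08 − 8e+07) / (6.4e+08 + 8e+07) ≈ 0.7778.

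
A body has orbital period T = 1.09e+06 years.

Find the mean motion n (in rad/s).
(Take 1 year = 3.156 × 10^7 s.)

Convert to SI: T = 1.09e+06 years = 3.44004e+13 s.
n = 2π / T.
n = 2π / 3.44004e+13 s ≈ 1.826e-13 rad/s.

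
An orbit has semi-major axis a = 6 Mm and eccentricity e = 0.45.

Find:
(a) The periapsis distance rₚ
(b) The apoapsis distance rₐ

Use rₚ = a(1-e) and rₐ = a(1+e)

Convert to SI: a = 6 Mm = 6e+06 m.
(a) rₚ = a(1 − e) = 6e+06 · (1 − 0.45) = 6e+06 · 0.55 ≈ 3.3e+06 m = 3.3 Mm.
(b) rₐ = a(1 + e) = 6e+06 · (1 + 0.45) = 6e+06 · 1.45 ≈ 8.7e+06 m = 8.7 Mm.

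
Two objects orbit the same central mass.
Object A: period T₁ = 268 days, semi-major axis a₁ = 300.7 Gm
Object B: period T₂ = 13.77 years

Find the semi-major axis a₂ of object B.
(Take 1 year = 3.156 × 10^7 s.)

Convert to SI: T₁ = 268 days = 2.31552e+07 s; a₁ = 300.7 Gm = 3.007e+11 m; T₂ = 13.77 years = 4.34581e+08 s.
Kepler's third law: (T₁/T₂)² = (a₁/a₂)³ ⇒ a₂ = a₁ · (T₂/T₁)^(2/3).
T₂/T₁ = 4.34581e+08 / 2.31552e+07 = 18.7682.
a₂ = 3.007e+11 · (18.7682)^(2/3) m ≈ 2.124e+12 m = 2.124 Tm.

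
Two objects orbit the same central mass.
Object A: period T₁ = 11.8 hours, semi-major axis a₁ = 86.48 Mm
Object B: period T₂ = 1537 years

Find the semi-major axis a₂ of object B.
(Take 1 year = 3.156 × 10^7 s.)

Convert to SI: T₁ = 11.8 hours = 42480 s; a₁ = 86.48 Mm = 8.648e+07 m; T₂ = 1537 years = 4.85077e+10 s.
Kepler's third law: (T₁/T₂)² = (a₁/a₂)³ ⇒ a₂ = a₁ · (T₂/T₁)^(2/3).
T₂/T₁ = 4.85077e+10 / 42480 = 1.1419e+06.
a₂ = 8.648e+07 · (1.1419e+06)^(2/3) m ≈ 9.448e+11 m = 944.8 Gm.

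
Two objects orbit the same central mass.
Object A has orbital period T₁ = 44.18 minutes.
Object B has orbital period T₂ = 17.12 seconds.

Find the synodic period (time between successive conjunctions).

Convert to SI: T₁ = 44.18 minutes = 2650.8 s.
T_syn = |T₁ · T₂ / (T₁ − T₂)|.
T_syn = |2650.8 · 17.12 / (2650.8 − 17.12)| s ≈ 17.23 s = 17.23 seconds.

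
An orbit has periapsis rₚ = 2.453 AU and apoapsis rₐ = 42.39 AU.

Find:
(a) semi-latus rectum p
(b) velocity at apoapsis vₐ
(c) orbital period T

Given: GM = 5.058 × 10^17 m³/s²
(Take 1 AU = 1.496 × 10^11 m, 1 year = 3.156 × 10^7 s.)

Convert to SI: rₚ = 2.453 AU = 3.66969e+11 m; rₐ = 42.39 AU = 6.34154e+12 m.
(a) From a = (rₚ + rₐ)/2 = 3.35426e+12 m and e = (rₐ − rₚ)/(rₐ + rₚ) = 0.890596, p = a(1 − e²) = 3.35426e+12 · (1 − (0.890596)²) ≈ 6.938e+11 m
(b) With a = (rₚ + rₐ)/2 = 3.35426e+12 m, vₐ = √(GM (2/rₐ − 1/a)) = √(5.058e+17 · (2/6.34154e+12 − 1/3.35426e+12)) m/s ≈ 93.41 m/s
(c) With a = (rₚ + rₐ)/2 = 3.35426e+12 m, T = 2π √(a³/GM) = 2π √((3.35426e+12)³/5.058e+17) s ≈ 5.427e+10 s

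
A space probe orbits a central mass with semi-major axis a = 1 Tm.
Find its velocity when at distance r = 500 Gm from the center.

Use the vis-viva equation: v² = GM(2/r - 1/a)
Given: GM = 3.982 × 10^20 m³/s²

Convert to SI: a = 1 Tm = 1e+12 m; r = 500 Gm = 5e+11 m.
Vis-viva: v = √(GM · (2/r − 1/a)).
2/r − 1/a = 2/5e+11 − 1/1e+12 = 3e-12 m⁻¹.
v = √(3.982e+20 · 3e-12) m/s ≈ 3.456e+04 m/s = 34.56 km/s.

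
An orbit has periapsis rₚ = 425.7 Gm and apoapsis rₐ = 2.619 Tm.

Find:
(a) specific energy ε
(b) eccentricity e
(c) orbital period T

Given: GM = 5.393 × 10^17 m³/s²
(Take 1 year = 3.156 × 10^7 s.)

Convert to SI: rₚ = 425.7 Gm = 4.257e+11 m; rₐ = 2.619 Tm = 2.619e+12 m.
(a) With a = (rₚ + rₐ)/2 = 1.52235e+12 m, ε = −GM/(2a) = −5.393e+17/(2 · 1.52235e+12) J/kg ≈ -1.771e+05 J/kg
(b) e = (rₐ − rₚ)/(rₐ + rₚ) = (2.619e+12 − 4.257e+11)/(2.619e+12 + 4.257e+11) ≈ 0.7204
(c) With a = (rₚ + rₐ)/2 = 1.52235e+12 m, T = 2π √(a³/GM) = 2π √((1.52235e+12)³/5.393e+17) s ≈ 1.607e+10 s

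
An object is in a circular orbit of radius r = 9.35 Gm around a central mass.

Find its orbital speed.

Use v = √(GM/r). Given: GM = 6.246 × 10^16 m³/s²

Convert to SI: r = 9.35 Gm = 9.35e+09 m.
For a circular orbit, gravity supplies the centripetal force, so v = √(GM / r).
v = √(6.246e+16 / 9.35e+09) m/s ≈ 2585 m/s = 2.585 km/s.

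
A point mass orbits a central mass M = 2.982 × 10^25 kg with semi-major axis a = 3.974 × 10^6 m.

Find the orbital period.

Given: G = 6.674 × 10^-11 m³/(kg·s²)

GM = G · M = 6.674e-11 · 2.982e+25 = 1.99019e+15 m³/s².
Kepler's third law: T = 2π √(a³ / GM).
Substituting a = 3.974e+06 m and GM = 1.99019e+15 m³/s²:
T = 2π √((3.974e+06)³ / 1.99019e+15) s
T ≈ 1116 s = 18.6 minutes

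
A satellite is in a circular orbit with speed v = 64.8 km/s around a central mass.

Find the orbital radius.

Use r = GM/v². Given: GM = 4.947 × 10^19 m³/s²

Convert to SI: v = 64.8 km/s = 64800 m/s.
For a circular orbit, v² = GM / r, so r = GM / v².
r = 4.947e+19 / (64800)² m ≈ 1.178e+10 m = 11.78 Gm.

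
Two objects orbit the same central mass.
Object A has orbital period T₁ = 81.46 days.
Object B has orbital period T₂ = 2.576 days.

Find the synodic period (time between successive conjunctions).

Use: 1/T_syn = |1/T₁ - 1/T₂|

Convert to SI: T₁ = 81.46 days = 7.03814e+06 s; T₂ = 2.576 days = 222566 s.
T_syn = |T₁ · T₂ / (T₁ − T₂)|.
T_syn = |7.03814e+06 · 222566 / (7.03814e+06 − 222566)| s ≈ 2.298e+05 s = 2.66 days.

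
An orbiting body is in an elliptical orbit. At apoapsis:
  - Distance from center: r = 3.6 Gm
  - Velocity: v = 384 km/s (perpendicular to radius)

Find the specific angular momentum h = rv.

Convert to SI: r = 3.6 Gm = 3.6e+09 m; v = 384 km/s = 384000 m/s.
With v perpendicular to r, h = r · v.
h = 3.6e+09 · 384000 m²/s ≈ 1.382e+15 m²/s.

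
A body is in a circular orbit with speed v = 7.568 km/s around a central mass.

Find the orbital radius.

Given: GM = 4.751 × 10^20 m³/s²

Convert to SI: v = 7.568 km/s = 7568 m/s.
For a circular orbit, v² = GM / r, so r = GM / v².
r = 4.751e+20 / (7568)² m ≈ 8.295e+12 m = 8.295 × 10^12 m.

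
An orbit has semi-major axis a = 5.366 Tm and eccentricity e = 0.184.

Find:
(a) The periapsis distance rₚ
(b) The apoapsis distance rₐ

Convert to SI: a = 5.366 Tm = 5.366e+12 m.
(a) rₚ = a(1 − e) = 5.366e+12 · (1 − 0.184) = 5.366e+12 · 0.816 ≈ 4.379e+12 m = 4.379 Tm.
(b) rₐ = a(1 + e) = 5.366e+12 · (1 + 0.184) = 5.366e+12 · 1.184 ≈ 6.353e+12 m = 6.353 Tm.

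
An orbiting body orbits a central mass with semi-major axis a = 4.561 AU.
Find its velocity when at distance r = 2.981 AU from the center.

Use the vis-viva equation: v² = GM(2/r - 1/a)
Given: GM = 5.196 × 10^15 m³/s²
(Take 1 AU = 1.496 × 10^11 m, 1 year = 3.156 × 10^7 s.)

Convert to SI: a = 4.561 AU = 6.82326e+11 m; r = 2.981 AU = 4.45958e+11 m.
Vis-viva: v = √(GM · (2/r − 1/a)).
2/r − 1/a = 2/4.45958e+11 − 1/6.82326e+11 = 3.01916e-12 m⁻¹.
v = √(5.196e+15 · 3.01916e-12) m/s ≈ 125.2 m/s = 0.02642 AU/year.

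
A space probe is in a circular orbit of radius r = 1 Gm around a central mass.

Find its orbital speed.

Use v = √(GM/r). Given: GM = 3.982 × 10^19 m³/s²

Convert to SI: r = 1 Gm = 1e+09 m.
For a circular orbit, gravity supplies the centripetal force, so v = √(GM / r).
v = √(3.982e+19 / 1e+09) m/s ≈ 1.995e+05 m/s = 199.5 km/s.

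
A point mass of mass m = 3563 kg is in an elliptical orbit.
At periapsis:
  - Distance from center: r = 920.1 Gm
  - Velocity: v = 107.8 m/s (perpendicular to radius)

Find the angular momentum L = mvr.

Convert to SI: r = 920.1 Gm = 9.201e+11 m.
Since v is perpendicular to r, L = m · v · r.
L = 3563 · 107.8 · 9.201e+11 kg·m²/s ≈ 3.534e+17 kg·m²/s.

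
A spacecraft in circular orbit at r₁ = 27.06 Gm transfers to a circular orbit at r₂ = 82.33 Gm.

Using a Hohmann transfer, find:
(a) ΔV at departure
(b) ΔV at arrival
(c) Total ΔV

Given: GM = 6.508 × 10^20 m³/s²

Convert to SI: r₁ = 27.06 Gm = 2.706e+10 m; r₂ = 82.33 Gm = 8.233e+10 m.
Transfer semi-major axis: a_t = (r₁ + r₂)/2 = (2.706e+10 + 8.233e+10)/2 = 5.4695e+10 m.
Circular speeds: v₁ = √(GM/r₁) = 155081 m/s, v₂ = √(GM/r₂) = 88908.8 m/s.
Transfer speeds (vis-viva v² = GM(2/r − 1/a_t)): v₁ᵗ = 190268 m/s, v₂ᵗ = 62536.7 m/s.
(a) ΔV₁ = |v₁ᵗ − v₁| ≈ 3.519e+04 m/s = 35.19 km/s.
(b) ΔV₂ = |v₂ − v₂ᵗ| ≈ 2.637e+04 m/s = 26.37 km/s.
(c) ΔV_total = ΔV₁ + ΔV₂ ≈ 6.156e+04 m/s = 61.56 km/s.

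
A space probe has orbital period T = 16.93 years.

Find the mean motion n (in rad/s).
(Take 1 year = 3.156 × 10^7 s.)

Convert to SI: T = 16.93 years = 5.34311e+08 s.
n = 2π / T.
n = 2π / 5.34311e+08 s ≈ 1.176e-08 rad/s.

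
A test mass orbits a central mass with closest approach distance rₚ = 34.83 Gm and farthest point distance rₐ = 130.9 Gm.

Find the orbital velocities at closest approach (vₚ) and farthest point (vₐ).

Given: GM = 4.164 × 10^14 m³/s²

Convert to SI: rₚ = 34.83 Gm = 3.483e+10 m; rₐ = 130.9 Gm = 1.309e+11 m.
Use the vis-viva equation v² = GM(2/r − 1/a) with a = (rₚ + rₐ)/2 = (3.483e+10 + 1.309e+11)/2 = 8.2865e+10 m.
vₚ = √(GM · (2/rₚ − 1/a)) = √(4.164e+14 · (2/3.483e+10 − 1/8.2865e+10)) m/s ≈ 137.4 m/s = 137.4 m/s.
vₐ = √(GM · (2/rₐ − 1/a)) = √(4.164e+14 · (2/1.309e+11 − 1/8.2865e+10)) m/s ≈ 36.57 m/s = 36.57 m/s.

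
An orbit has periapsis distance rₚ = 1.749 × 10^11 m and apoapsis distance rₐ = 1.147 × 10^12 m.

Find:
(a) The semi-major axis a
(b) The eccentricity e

(a) a = (rₚ + rₐ) / 2 = (1.749e+11 + 1.147e+12) / 2 ≈ 6.61e+11 m = 6.609 × 10^11 m.
(b) e = (rₐ − rₚ) / (rₐ + rₚ) = (1.147e+12 − 1.749e+11) / (1.147e+12 + 1.749e+11) ≈ 0.7354.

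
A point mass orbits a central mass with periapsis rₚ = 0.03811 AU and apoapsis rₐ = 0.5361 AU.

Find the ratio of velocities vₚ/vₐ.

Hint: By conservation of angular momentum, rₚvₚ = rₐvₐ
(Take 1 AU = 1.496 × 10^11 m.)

Convert to SI: rₚ = 0.03811 AU = 5.70126e+09 m; rₐ = 0.5361 AU = 8.02006e+10 m.
Conservation of angular momentum gives rₚvₚ = rₐvₐ, so vₚ/vₐ = rₐ/rₚ.
vₚ/vₐ = 8.02006e+10 / 5.70126e+09 ≈ 14.07.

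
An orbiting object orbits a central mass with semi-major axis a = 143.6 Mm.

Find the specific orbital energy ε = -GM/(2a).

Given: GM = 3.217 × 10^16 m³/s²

Convert to SI: a = 143.6 Mm = 1.436e+08 m.
ε = −GM / (2a).
ε = −3.217e+16 / (2 · 1.436e+08) J/kg ≈ -1.12e+08 J/kg = -112 MJ/kg.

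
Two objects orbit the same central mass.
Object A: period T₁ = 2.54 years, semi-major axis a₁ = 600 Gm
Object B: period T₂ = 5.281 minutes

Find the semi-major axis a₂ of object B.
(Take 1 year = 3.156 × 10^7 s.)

Convert to SI: T₁ = 2.54 years = 8.01624e+07 s; a₁ = 600 Gm = 6e+11 m; T₂ = 5.281 minutes = 316.86 s.
Kepler's third law: (T₁/T₂)² = (a₁/a₂)³ ⇒ a₂ = a₁ · (T₂/T₁)^(2/3).
T₂/T₁ = 316.86 / 8.01624e+07 = 3.95273e-06.
a₂ = 6e+11 · (3.95273e-06)^(2/3) m ≈ 1.5e+08 m = 150 Mm.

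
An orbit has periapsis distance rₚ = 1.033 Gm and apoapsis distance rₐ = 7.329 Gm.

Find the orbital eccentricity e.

Convert to SI: rₚ = 1.033 Gm = 1.033e+09 m; rₐ = 7.329 Gm = 7.329e+09 m.
e = (rₐ − rₚ) / (rₐ + rₚ).
e = (7.329e+09 − 1.033e+09) / (7.329e+09 + 1.033e+09) = 6.296e+09 / 8.362e+09 ≈ 0.7529.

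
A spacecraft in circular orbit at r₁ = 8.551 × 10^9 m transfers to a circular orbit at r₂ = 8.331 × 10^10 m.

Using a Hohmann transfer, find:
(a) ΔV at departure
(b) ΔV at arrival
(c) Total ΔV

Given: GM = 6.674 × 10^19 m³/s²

Transfer semi-major axis: a_t = (r₁ + r₂)/2 = (8.551e+09 + 8.331e+10)/2 = 4.59305e+10 m.
Circular speeds: v₁ = √(GM/r₁) = 88345.5 m/s, v₂ = √(GM/r₂) = 28303.8 m/s.
Transfer speeds (vis-viva v² = GM(2/r − 1/a_t)): v₁ᵗ = 118982 m/s, v₂ᵗ = 12212.4 m/s.
(a) ΔV₁ = |v₁ᵗ − v₁| ≈ 3.064e+04 m/s = 30.64 km/s.
(b) ΔV₂ = |v₂ − v₂ᵗ| ≈ 1.609e+04 m/s = 16.09 km/s.
(c) ΔV_total = ΔV₁ + ΔV₂ ≈ 4.673e+04 m/s = 46.73 km/s.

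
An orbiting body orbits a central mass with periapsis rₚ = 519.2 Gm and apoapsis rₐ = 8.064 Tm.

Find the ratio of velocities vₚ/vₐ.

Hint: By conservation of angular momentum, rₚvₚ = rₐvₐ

Convert to SI: rₚ = 519.2 Gm = 5.192e+11 m; rₐ = 8.064 Tm = 8.064e+12 m.
Conservation of angular momentum gives rₚvₚ = rₐvₐ, so vₚ/vₐ = rₐ/rₚ.
vₚ/vₐ = 8.064e+12 / 5.192e+11 ≈ 15.53.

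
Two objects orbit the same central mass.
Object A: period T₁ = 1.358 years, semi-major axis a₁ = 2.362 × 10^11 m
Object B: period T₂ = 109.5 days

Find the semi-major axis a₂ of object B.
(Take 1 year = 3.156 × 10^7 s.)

Convert to SI: T₁ = 1.358 years = 4.28585e+07 s; T₂ = 109.5 days = 9.4608e+06 s.
Kepler's third law: (T₁/T₂)² = (a₁/a₂)³ ⇒ a₂ = a₁ · (T₂/T₁)^(2/3).
T₂/T₁ = 9.4608e+06 / 4.28585e+07 = 0.220745.
a₂ = 2.362e+11 · (0.220745)^(2/3) m ≈ 8.627e+10 m = 8.627 × 10^10 m.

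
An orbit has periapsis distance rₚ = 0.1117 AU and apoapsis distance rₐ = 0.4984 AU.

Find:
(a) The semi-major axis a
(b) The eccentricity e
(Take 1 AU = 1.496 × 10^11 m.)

Convert to SI: rₚ = 0.1117 AU = 1.67103e+10 m; rₐ = 0.4984 AU = 7.45606e+10 m.
(a) a = (rₚ + rₐ) / 2 = (1.67103e+10 + 7.45606e+10) / 2 ≈ 4.564e+10 m = 0.305 AU.
(b) e = (rₐ − rₚ) / (rₐ + rₚ) = (7.45606e+10 − 1.67103e+10) / (7.45606e+10 + 1.67103e+10) ≈ 0.6338.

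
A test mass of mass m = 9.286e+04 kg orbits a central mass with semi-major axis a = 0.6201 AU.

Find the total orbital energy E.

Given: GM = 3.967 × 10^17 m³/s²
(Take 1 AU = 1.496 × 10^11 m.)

Convert to SI: a = 0.6201 AU = 9.2767e+10 m.
E = −GMm / (2a).
E = −3.967e+17 · 9.286e+04 / (2 · 9.2767e+10) J ≈ -1.985e+11 J = -198.5 GJ.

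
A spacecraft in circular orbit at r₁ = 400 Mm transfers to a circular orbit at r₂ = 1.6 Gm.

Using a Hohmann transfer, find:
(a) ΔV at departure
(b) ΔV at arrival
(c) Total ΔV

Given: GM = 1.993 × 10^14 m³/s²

Convert to SI: r₁ = 400 Mm = 4e+08 m; r₂ = 1.6 Gm = 1.6e+09 m.
Transfer semi-major axis: a_t = (r₁ + r₂)/2 = (4e+08 + 1.6e+09)/2 = 1e+09 m.
Circular speeds: v₁ = √(GM/r₁) = 705.868 m/s, v₂ = √(GM/r₂) = 352.934 m/s.
Transfer speeds (vis-viva v² = GM(2/r − 1/a_t)): v₁ᵗ = 892.861 m/s, v₂ᵗ = 223.215 m/s.
(a) ΔV₁ = |v₁ᵗ − v₁| ≈ 187 m/s = 187 m/s.
(b) ΔV₂ = |v₂ − v₂ᵗ| ≈ 129.7 m/s = 129.7 m/s.
(c) ΔV_total = ΔV₁ + ΔV₂ ≈ 316.7 m/s = 316.7 m/s.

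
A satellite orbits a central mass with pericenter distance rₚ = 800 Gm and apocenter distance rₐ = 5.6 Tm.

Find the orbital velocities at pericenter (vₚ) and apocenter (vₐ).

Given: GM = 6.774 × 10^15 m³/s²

Convert to SI: rₚ = 800 Gm = 8e+11 m; rₐ = 5.6 Tm = 5.6e+12 m.
Use the vis-viva equation v² = GM(2/r − 1/a) with a = (rₚ + rₐ)/2 = (8e+11 + 5.6e+12)/2 = 3.2e+12 m.
vₚ = √(GM · (2/rₚ − 1/a)) = √(6.774e+15 · (2/8e+11 − 1/3.2e+12)) m/s ≈ 121.7 m/s = 121.7 m/s.
vₐ = √(GM · (2/rₐ − 1/a)) = √(6.774e+15 · (2/5.6e+12 − 1/3.2e+12)) m/s ≈ 17.39 m/s = 17.39 m/s.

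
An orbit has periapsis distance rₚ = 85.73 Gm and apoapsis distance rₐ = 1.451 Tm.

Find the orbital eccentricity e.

Convert to SI: rₚ = 85.73 Gm = 8.573e+10 m; rₐ = 1.451 Tm = 1.451e+12 m.
e = (rₐ − rₚ) / (rₐ + rₚ).
e = (1.451e+12 − 8.573e+10) / (1.451e+12 + 8.573e+10) = 1.36527e+12 / 1.53673e+12 ≈ 0.8884.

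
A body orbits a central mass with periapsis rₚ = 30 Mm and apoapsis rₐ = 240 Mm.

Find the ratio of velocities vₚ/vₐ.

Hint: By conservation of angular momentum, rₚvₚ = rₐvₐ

Convert to SI: rₚ = 30 Mm = 3e+07 m; rₐ = 240 Mm = 2.4e+08 m.
Conservation of angular momentum gives rₚvₚ = rₐvₐ, so vₚ/vₐ = rₐ/rₚ.
vₚ/vₐ = 2.4e+08 / 3e+07 ≈ 8.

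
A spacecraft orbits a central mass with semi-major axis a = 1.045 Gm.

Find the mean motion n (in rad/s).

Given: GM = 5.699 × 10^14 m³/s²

Convert to SI: a = 1.045 Gm = 1.045e+09 m.
n = √(GM / a³).
n = √(5.699e+14 / (1.045e+09)³) rad/s ≈ 7.067e-07 rad/s.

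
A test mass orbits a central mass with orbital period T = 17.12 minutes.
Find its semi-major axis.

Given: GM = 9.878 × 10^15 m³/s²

Convert to SI: T = 17.12 minutes = 1027.2 s.
Invert Kepler's third law: a = (GM · T² / (4π²))^(1/3).
Substituting T = 1027.2 s and GM = 9.878e+15 m³/s²:
a = (9.878e+15 · (1027.2)² / (4π²))^(1/3) m
a ≈ 6.415e+06 m = 6.415 × 10^6 m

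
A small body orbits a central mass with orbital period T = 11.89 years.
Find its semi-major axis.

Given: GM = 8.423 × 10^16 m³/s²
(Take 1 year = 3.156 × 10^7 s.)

Convert to SI: T = 11.89 years = 3.75248e+08 s.
Invert Kepler's third law: a = (GM · T² / (4π²))^(1/3).
Substituting T = 3.75248e+08 s and GM = 8.423e+16 m³/s²:
a = (8.423e+16 · (3.75248e+08)² / (4π²))^(1/3) m
a ≈ 6.698e+10 m = 66.98 Gm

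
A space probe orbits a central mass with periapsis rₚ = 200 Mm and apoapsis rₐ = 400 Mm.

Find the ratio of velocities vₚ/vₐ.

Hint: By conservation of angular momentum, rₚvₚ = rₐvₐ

Convert to SI: rₚ = 200 Mm = 2e+08 m; rₐ = 400 Mm = 4e+08 m.
Conservation of angular momentum gives rₚvₚ = rₐvₐ, so vₚ/vₐ = rₐ/rₚ.
vₚ/vₐ = 4e+08 / 2e+08 ≈ 2.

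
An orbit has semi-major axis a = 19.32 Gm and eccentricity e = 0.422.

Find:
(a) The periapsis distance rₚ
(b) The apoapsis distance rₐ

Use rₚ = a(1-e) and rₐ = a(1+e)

Convert to SI: a = 19.32 Gm = 1.932e+10 m.
(a) rₚ = a(1 − e) = 1.932e+10 · (1 − 0.422) = 1.932e+10 · 0.578 ≈ 1.117e+10 m = 11.17 Gm.
(b) rₐ = a(1 + e) = 1.932e+10 · (1 + 0.422) = 1.932e+10 · 1.422 ≈ 2.747e+10 m = 27.47 Gm.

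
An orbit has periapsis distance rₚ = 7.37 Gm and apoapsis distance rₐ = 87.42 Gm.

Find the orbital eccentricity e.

Convert to SI: rₚ = 7.37 Gm = 7.37e+09 m; rₐ = 87.42 Gm = 8.742e+10 m.
e = (rₐ − rₚ) / (rₐ + rₚ).
e = (8.742e+10 − 7.37e+09) / (8.742e+10 + 7.37e+09) = 8.005e+10 / 9.479e+10 ≈ 0.8445.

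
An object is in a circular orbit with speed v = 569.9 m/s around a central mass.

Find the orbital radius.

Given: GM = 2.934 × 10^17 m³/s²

For a circular orbit, v² = GM / r, so r = GM / v².
r = 2.934e+17 / (569.9)² m ≈ 9.034e+11 m = 903.4 Gm.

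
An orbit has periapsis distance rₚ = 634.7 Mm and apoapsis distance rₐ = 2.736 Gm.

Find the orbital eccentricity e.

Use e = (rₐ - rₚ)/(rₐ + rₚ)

Convert to SI: rₚ = 634.7 Mm = 6.347e+08 m; rₐ = 2.736 Gm = 2.736e+09 m.
e = (rₐ − rₚ) / (rₐ + rₚ).
e = (2.736e+09 − 6.347e+08) / (2.736e+09 + 6.347e+08) = 2.1013e+09 / 3.3707e+09 ≈ 0.6234.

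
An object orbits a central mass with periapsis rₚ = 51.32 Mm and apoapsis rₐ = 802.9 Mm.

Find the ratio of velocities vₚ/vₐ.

Convert to SI: rₚ = 51.32 Mm = 5.132e+07 m; rₐ = 802.9 Mm = 8.029e+08 m.
Conservation of angular momentum gives rₚvₚ = rₐvₐ, so vₚ/vₐ = rₐ/rₚ.
vₚ/vₐ = 8.029e+08 / 5.132e+07 ≈ 15.64.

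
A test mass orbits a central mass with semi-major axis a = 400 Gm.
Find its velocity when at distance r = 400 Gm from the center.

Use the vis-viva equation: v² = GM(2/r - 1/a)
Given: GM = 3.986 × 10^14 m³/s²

Convert to SI: a = 400 Gm = 4e+11 m; r = 400 Gm = 4e+11 m.
Vis-viva: v = √(GM · (2/r − 1/a)).
2/r − 1/a = 2/4e+11 − 1/4e+11 = 2.5e-12 m⁻¹.
v = √(3.986e+14 · 2.5e-12) m/s ≈ 31.57 m/s = 31.57 m/s.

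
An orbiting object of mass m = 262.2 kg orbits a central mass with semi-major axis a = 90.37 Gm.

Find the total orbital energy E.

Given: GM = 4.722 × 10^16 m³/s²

Convert to SI: a = 90.37 Gm = 9.037e+10 m.
E = −GMm / (2a).
E = −4.722e+16 · 262.2 / (2 · 9.037e+10) J ≈ -6.85e+07 J = -68.5 MJ.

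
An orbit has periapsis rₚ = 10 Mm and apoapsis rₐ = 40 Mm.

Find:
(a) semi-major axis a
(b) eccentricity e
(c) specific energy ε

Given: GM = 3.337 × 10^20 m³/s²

Convert to SI: rₚ = 10 Mm = 1e+07 m; rₐ = 40 Mm = 4e+07 m.
(a) a = (rₚ + rₐ)/2 = (1e+07 + 4e+07)/2 ≈ 2.5e+07 m
(b) e = (rₐ − rₚ)/(rₐ + rₚ) = (4e+07 − 1e+07)/(4e+07 + 1e+07) ≈ 0.6
(c) With a = (rₚ + rₐ)/2 = 2.5e+07 m, ε = −GM/(2a) = −3.337e+20/(2 · 2.5e+07) J/kg ≈ -6.674e+12 J/kg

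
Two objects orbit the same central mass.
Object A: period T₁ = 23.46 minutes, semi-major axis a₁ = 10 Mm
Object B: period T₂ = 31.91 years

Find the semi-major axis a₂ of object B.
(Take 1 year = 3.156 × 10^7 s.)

Convert to SI: T₁ = 23.46 minutes = 1407.6 s; a₁ = 10 Mm = 1e+07 m; T₂ = 31.91 years = 1.00708e+09 s.
Kepler's third law: (T₁/T₂)² = (a₁/a₂)³ ⇒ a₂ = a₁ · (T₂/T₁)^(2/3).
T₂/T₁ = 1.00708e+09 / 1407.6 = 715459.
a₂ = 1e+07 · (715459)^(2/3) m ≈ 7.999e+10 m = 79.99 Gm.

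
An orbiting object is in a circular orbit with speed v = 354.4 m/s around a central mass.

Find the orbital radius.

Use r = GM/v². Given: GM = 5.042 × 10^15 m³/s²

For a circular orbit, v² = GM / r, so r = GM / v².
r = 5.042e+15 / (354.4)² m ≈ 4.014e+10 m = 40.14 Gm.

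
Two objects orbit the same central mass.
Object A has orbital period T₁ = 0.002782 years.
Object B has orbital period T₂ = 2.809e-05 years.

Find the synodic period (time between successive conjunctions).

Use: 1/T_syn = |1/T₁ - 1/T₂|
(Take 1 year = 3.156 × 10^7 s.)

Convert to SI: T₁ = 0.002782 years = 87799.9 s; T₂ = 2.809e-05 years = 886.52 s.
T_syn = |T₁ · T₂ / (T₁ − T₂)|.
T_syn = |87799.9 · 886.52 / (87799.9 − 886.52)| s ≈ 895.6 s = 2.838e-05 years.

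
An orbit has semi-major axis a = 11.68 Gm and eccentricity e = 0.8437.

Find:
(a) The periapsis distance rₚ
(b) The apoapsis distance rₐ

Convert to SI: a = 11.68 Gm = 1.168e+10 m.
(a) rₚ = a(1 − e) = 1.168e+10 · (1 − 0.8437) = 1.168e+10 · 0.1563 ≈ 1.826e+09 m = 1.826 Gm.
(b) rₐ = a(1 + e) = 1.168e+10 · (1 + 0.8437) = 1.168e+10 · 1.8437 ≈ 2.153e+10 m = 21.53 Gm.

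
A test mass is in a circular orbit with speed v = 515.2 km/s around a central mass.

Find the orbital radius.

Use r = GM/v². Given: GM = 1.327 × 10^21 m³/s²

Convert to SI: v = 515.2 km/s = 515200 m/s.
For a circular orbit, v² = GM / r, so r = GM / v².
r = 1.327e+21 / (515200)² m ≈ 4.999e+09 m = 4.999 Gm.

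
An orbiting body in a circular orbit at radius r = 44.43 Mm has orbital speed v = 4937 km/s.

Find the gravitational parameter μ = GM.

Convert to SI: r = 44.43 Mm = 4.443e+07 m; v = 4937 km/s = 4.937e+06 m/s.
For a circular orbit v² = GM/r, so GM = v² · r.
GM = (4.937e+06)² · 4.443e+07 m³/s² ≈ 1.083e+21 m³/s² = 1.083 × 10^21 m³/s².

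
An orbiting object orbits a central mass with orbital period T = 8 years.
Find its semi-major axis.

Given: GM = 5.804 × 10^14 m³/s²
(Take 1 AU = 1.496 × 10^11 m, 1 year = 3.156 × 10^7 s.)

Convert to SI: T = 8 years = 2.5248e+08 s.
Invert Kepler's third law: a = (GM · T² / (4π²))^(1/3).
Substituting T = 2.5248e+08 s and GM = 5.804e+14 m³/s²:
a = (5.804e+14 · (2.5248e+08)² / (4π²))^(1/3) m
a ≈ 9.786e+09 m = 0.06541 AU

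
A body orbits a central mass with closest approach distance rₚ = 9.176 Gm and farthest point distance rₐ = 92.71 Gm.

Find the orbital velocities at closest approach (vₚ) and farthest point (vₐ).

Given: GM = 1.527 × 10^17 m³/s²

Convert to SI: rₚ = 9.176 Gm = 9.176e+09 m; rₐ = 92.71 Gm = 9.271e+10 m.
Use the vis-viva equation v² = GM(2/r − 1/a) with a = (rₚ + rₐ)/2 = (9.176e+09 + 9.271e+10)/2 = 5.0943e+10 m.
vₚ = √(GM · (2/rₚ − 1/a)) = √(1.527e+17 · (2/9.176e+09 − 1/5.0943e+10)) m/s ≈ 5503 m/s = 5.503 km/s.
vₐ = √(GM · (2/rₐ − 1/a)) = √(1.527e+17 · (2/9.271e+10 − 1/5.0943e+10)) m/s ≈ 544.7 m/s = 544.7 m/s.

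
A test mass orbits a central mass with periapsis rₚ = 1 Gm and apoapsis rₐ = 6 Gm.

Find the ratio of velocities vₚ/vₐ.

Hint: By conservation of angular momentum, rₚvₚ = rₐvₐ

Convert to SI: rₚ = 1 Gm = 1e+09 m; rₐ = 6 Gm = 6e+09 m.
Conservation of angular momentum gives rₚvₚ = rₐvₐ, so vₚ/vₐ = rₐ/rₚ.
vₚ/vₐ = 6e+09 / 1e+09 ≈ 6.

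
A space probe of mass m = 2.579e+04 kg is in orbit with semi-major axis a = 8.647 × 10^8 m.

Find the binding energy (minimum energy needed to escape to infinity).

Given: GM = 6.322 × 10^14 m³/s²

Total orbital energy is E = −GMm/(2a); binding energy is E_bind = −E = GMm/(2a).
E_bind = 6.322e+14 · 2.579e+04 / (2 · 8.647e+08) J ≈ 9.428e+09 J = 9.428 GJ.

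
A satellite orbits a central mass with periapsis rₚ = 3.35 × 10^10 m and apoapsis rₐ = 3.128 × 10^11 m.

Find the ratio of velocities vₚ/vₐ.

Conservation of angular momentum gives rₚvₚ = rₐvₐ, so vₚ/vₐ = rₐ/rₚ.
vₚ/vₐ = 3.128e+11 / 3.35e+10 ≈ 9.337.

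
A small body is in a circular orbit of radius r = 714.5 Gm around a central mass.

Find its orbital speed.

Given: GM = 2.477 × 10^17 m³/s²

Convert to SI: r = 714.5 Gm = 7.145e+11 m.
For a circular orbit, gravity supplies the centripetal force, so v = √(GM / r).
v = √(2.477e+17 / 7.145e+11) m/s ≈ 588.8 m/s = 588.8 m/s.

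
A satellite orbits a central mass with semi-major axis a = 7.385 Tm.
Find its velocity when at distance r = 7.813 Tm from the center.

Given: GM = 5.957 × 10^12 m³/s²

Convert to SI: a = 7.385 Tm = 7.385e+12 m; r = 7.813 Tm = 7.813e+12 m.
Vis-viva: v = √(GM · (2/r − 1/a)).
2/r − 1/a = 2/7.813e+12 − 1/7.385e+12 = 1.20574e-13 m⁻¹.
v = √(5.957e+12 · 1.20574e-13) m/s ≈ 0.8475 m/s = 0.8475 m/s.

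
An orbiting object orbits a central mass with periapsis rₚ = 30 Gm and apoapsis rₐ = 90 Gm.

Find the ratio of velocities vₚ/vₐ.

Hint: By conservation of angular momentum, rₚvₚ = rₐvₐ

Convert to SI: rₚ = 30 Gm = 3e+10 m; rₐ = 90 Gm = 9e+10 m.
Conservation of angular momentum gives rₚvₚ = rₐvₐ, so vₚ/vₐ = rₐ/rₚ.
vₚ/vₐ = 9e+10 / 3e+10 ≈ 3.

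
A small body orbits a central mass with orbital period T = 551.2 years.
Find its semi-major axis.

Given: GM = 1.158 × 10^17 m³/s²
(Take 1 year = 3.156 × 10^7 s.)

Convert to SI: T = 551.2 years = 1.73959e+10 s.
Invert Kepler's third law: a = (GM · T² / (4π²))^(1/3).
Substituting T = 1.73959e+10 s and GM = 1.158e+17 m³/s²:
a = (1.158e+17 · (1.73959e+10)² / (4π²))^(1/3) m
a ≈ 9.611e+11 m = 961.1 Gm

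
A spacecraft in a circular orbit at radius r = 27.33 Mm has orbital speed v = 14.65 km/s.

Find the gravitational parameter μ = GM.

Convert to SI: r = 27.33 Mm = 2.733e+07 m; v = 14.65 km/s = 14650 m/s.
For a circular orbit v² = GM/r, so GM = v² · r.
GM = (14650)² · 2.733e+07 m³/s² ≈ 5.866e+15 m³/s² = 5.866 × 10^15 m³/s².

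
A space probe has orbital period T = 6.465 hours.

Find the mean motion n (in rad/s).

Convert to SI: T = 6.465 hours = 23274 s.
n = 2π / T.
n = 2π / 23274 s ≈ 0.00027 rad/s.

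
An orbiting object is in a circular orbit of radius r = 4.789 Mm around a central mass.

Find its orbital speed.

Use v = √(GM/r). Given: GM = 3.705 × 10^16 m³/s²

Convert to SI: r = 4.789 Mm = 4.789e+06 m.
For a circular orbit, gravity supplies the centripetal force, so v = √(GM / r).
v = √(3.705e+16 / 4.789e+06) m/s ≈ 8.796e+04 m/s = 87.96 km/s.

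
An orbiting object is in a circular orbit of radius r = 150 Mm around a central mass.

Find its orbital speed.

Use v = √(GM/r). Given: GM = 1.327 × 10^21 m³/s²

Convert to SI: r = 150 Mm = 1.5e+08 m.
For a circular orbit, gravity supplies the centripetal force, so v = √(GM / r).
v = √(1.327e+21 / 1.5e+08) m/s ≈ 2.974e+06 m/s = 2974 km/s.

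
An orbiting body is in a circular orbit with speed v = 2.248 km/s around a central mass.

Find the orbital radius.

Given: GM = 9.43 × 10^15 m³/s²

Convert to SI: v = 2.248 km/s = 2248 m/s.
For a circular orbit, v² = GM / r, so r = GM / v².
r = 9.43e+15 / (2248)² m ≈ 1.866e+09 m = 1.866 Gm.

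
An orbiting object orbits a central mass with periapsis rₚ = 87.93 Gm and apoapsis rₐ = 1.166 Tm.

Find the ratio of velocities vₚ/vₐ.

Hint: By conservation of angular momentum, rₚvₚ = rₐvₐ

Convert to SI: rₚ = 87.93 Gm = 8.793e+10 m; rₐ = 1.166 Tm = 1.166e+12 m.
Conservation of angular momentum gives rₚvₚ = rₐvₐ, so vₚ/vₐ = rₐ/rₚ.
vₚ/vₐ = 1.166e+12 / 8.793e+10 ≈ 13.26.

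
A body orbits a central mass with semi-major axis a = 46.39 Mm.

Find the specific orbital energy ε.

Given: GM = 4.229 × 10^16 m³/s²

Convert to SI: a = 46.39 Mm = 4.639e+07 m.
ε = −GM / (2a).
ε = −4.229e+16 / (2 · 4.639e+07) J/kg ≈ -4.558e+08 J/kg = -455.8 MJ/kg.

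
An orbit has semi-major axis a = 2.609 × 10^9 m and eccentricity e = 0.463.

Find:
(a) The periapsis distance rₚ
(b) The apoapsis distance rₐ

(a) rₚ = a(1 − e) = 2.609e+09 · (1 − 0.463) = 2.609e+09 · 0.537 ≈ 1.401e+09 m = 1.401 × 10^9 m.
(b) rₐ = a(1 + e) = 2.609e+09 · (1 + 0.463) = 2.609e+09 · 1.463 ≈ 3.817e+09 m = 3.817 × 10^9 m.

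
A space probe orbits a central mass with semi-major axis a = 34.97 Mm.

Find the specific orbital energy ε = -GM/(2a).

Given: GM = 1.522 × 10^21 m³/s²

Convert to SI: a = 34.97 Mm = 3.497e+07 m.
ε = −GM / (2a).
ε = −1.522e+21 / (2 · 3.497e+07) J/kg ≈ -2.176e+13 J/kg = -2.176e+04 GJ/kg.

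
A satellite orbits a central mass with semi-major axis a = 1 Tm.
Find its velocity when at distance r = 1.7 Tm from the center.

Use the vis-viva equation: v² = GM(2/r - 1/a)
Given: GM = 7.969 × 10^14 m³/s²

Convert to SI: a = 1 Tm = 1e+12 m; r = 1.7 Tm = 1.7e+12 m.
Vis-viva: v = √(GM · (2/r − 1/a)).
2/r − 1/a = 2/1.7e+12 − 1/1e+12 = 1.76471e-13 m⁻¹.
v = √(7.969e+14 · 1.76471e-13) m/s ≈ 11.86 m/s = 11.86 m/s.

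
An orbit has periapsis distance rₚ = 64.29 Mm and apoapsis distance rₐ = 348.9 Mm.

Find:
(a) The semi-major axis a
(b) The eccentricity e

Convert to SI: rₚ = 64.29 Mm = 6.429e+07 m; rₐ = 348.9 Mm = 3.489e+08 m.
(a) a = (rₚ + rₐ) / 2 = (6.429e+07 + 3.489e+08) / 2 ≈ 2.066e+08 m = 206.6 Mm.
(b) e = (rₐ − rₚ) / (rₐ + rₚ) = (3.489e+08 − 6.429e+07) / (3.489e+08 + 6.429e+07) ≈ 0.6888.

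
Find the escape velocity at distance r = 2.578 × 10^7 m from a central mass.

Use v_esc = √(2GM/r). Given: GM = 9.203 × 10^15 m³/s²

Escape velocity comes from setting total energy to zero: ½v² − GM/r = 0 ⇒ v_esc = √(2GM / r).
v_esc = √(2 · 9.203e+15 / 2.578e+07) m/s ≈ 2.672e+04 m/s = 26.72 km/s.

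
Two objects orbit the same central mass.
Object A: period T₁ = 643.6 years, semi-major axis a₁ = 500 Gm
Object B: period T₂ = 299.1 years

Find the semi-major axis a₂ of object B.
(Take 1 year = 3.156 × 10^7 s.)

Convert to SI: T₁ = 643.6 years = 2.0312e+10 s; a₁ = 500 Gm = 5e+11 m; T₂ = 299.1 years = 9.4396e+09 s.
Kepler's third law: (T₁/T₂)² = (a₁/a₂)³ ⇒ a₂ = a₁ · (T₂/T₁)^(2/3).
T₂/T₁ = 9.4396e+09 / 2.0312e+10 = 0.46473.
a₂ = 5e+11 · (0.46473)^(2/3) m ≈ 3e+11 m = 300 Gm.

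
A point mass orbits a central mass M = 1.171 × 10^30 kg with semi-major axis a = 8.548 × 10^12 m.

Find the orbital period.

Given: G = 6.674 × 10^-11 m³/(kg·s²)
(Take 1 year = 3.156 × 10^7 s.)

GM = G · M = 6.674e-11 · 1.171e+30 = 7.81525e+19 m³/s².
Kepler's third law: T = 2π √(a³ / GM).
Substituting a = 8.548e+12 m and GM = 7.81525e+19 m³/s²:
T = 2π √((8.548e+12)³ / 7.81525e+19) s
T ≈ 1.776e+10 s = 562.8 years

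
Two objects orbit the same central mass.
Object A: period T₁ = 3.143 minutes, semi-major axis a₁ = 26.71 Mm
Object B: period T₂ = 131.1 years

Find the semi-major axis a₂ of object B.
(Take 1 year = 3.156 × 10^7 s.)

Convert to SI: T₁ = 3.143 minutes = 188.58 s; a₁ = 26.71 Mm = 2.671e+07 m; T₂ = 131.1 years = 4.13752e+09 s.
Kepler's third law: (T₁/T₂)² = (a₁/a₂)³ ⇒ a₂ = a₁ · (T₂/T₁)^(2/3).
T₂/T₁ = 4.13752e+09 / 188.58 = 2.19404e+07.
a₂ = 2.671e+07 · (2.19404e+07)^(2/3) m ≈ 2.093e+12 m = 2.093 Tm.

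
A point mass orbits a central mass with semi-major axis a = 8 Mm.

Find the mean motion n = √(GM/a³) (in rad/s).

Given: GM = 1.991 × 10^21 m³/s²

Convert to SI: a = 8 Mm = 8e+06 m.
n = √(GM / a³).
n = √(1.991e+21 / (8e+06)³) rad/s ≈ 1.972 rad/s.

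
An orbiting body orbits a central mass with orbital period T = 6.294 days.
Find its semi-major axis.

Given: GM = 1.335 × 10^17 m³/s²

Convert to SI: T = 6.294 days = 543802 s.
Invert Kepler's third law: a = (GM · T² / (4π²))^(1/3).
Substituting T = 543802 s and GM = 1.335e+17 m³/s²:
a = (1.335e+17 · (543802)² / (4π²))^(1/3) m
a ≈ 1e+09 m = 1 Gm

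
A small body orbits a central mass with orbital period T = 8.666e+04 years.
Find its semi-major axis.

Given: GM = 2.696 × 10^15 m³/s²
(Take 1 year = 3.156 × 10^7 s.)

Convert to SI: T = 8.666e+04 years = 2.73499e+12 s.
Invert Kepler's third law: a = (GM · T² / (4π²))^(1/3).
Substituting T = 2.73499e+12 s and GM = 2.696e+15 m³/s²:
a = (2.696e+15 · (2.73499e+12)² / (4π²))^(1/3) m
a ≈ 7.994e+12 m = 7.994 Tm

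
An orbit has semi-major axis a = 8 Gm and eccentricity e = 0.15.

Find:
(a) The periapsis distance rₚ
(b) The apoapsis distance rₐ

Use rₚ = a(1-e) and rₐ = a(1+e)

Convert to SI: a = 8 Gm = 8e+09 m.
(a) rₚ = a(1 − e) = 8e+09 · (1 − 0.15) = 8e+09 · 0.85 ≈ 6.8e+09 m = 6.8 Gm.
(b) rₐ = a(1 + e) = 8e+09 · (1 + 0.15) = 8e+09 · 1.15 ≈ 9.2e+09 m = 9.2 Gm.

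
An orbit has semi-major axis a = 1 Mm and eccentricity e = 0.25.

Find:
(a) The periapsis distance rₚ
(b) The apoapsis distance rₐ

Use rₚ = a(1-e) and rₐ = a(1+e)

Convert to SI: a = 1 Mm = 1e+06 m.
(a) rₚ = a(1 − e) = 1e+06 · (1 − 0.25) = 1e+06 · 0.75 ≈ 7.5e+05 m = 750 km.
(b) rₐ = a(1 + e) = 1e+06 · (1 + 0.25) = 1e+06 · 1.25 ≈ 1.25e+06 m = 1.25 Mm.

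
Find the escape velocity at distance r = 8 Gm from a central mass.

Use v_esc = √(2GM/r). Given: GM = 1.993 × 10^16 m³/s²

Convert to SI: r = 8 Gm = 8e+09 m.
Escape velocity comes from setting total energy to zero: ½v² − GM/r = 0 ⇒ v_esc = √(2GM / r).
v_esc = √(2 · 1.993e+16 / 8e+09) m/s ≈ 2232 m/s = 2.232 km/s.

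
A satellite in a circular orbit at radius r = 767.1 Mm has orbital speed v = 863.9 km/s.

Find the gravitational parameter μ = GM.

Convert to SI: r = 767.1 Mm = 7.671e+08 m; v = 863.9 km/s = 863900 m/s.
For a circular orbit v² = GM/r, so GM = v² · r.
GM = (863900)² · 7.671e+08 m³/s² ≈ 5.725e+20 m³/s² = 5.725 × 10^20 m³/s².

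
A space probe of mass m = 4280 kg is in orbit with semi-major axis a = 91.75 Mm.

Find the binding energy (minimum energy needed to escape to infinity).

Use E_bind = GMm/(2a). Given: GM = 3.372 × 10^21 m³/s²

Convert to SI: a = 91.75 Mm = 9.175e+07 m.
Total orbital energy is E = −GMm/(2a); binding energy is E_bind = −E = GMm/(2a).
E_bind = 3.372e+21 · 4280 / (2 · 9.175e+07) J ≈ 7.865e+16 J = 78.65 PJ.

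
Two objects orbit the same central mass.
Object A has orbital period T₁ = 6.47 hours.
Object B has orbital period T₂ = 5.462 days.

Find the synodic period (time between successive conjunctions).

Convert to SI: T₁ = 6.47 hours = 23292 s; T₂ = 5.462 days = 471917 s.
T_syn = |T₁ · T₂ / (T₁ − T₂)|.
T_syn = |23292 · 471917 / (23292 − 471917)| s ≈ 2.45e+04 s = 6.806 hours.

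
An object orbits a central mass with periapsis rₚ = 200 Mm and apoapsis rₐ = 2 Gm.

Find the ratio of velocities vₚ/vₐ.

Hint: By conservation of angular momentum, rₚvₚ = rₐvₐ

Convert to SI: rₚ = 200 Mm = 2e+08 m; rₐ = 2 Gm = 2e+09 m.
Conservation of angular momentum gives rₚvₚ = rₐvₐ, so vₚ/vₐ = rₐ/rₚ.
vₚ/vₐ = 2e+09 / 2e+08 ≈ 10.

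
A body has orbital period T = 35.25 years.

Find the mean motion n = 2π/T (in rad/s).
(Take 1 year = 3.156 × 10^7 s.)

Convert to SI: T = 35.25 years = 1.11249e+09 s.
n = 2π / T.
n = 2π / 1.11249e+09 s ≈ 5.648e-09 rad/s.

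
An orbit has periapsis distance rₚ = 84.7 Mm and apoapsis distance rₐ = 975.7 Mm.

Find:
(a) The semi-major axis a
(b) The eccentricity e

Convert to SI: rₚ = 84.7 Mm = 8.47e+07 m; rₐ = 975.7 Mm = 9.757e+08 m.
(a) a = (rₚ + rₐ) / 2 = (8.47e+07 + 9.757e+08) / 2 ≈ 5.302e+08 m = 530.2 Mm.
(b) e = (rₐ − rₚ) / (rₐ + rₚ) = (9.757e+08 − 8.47e+07) / (9.757e+08 + 8.47e+07) ≈ 0.8402.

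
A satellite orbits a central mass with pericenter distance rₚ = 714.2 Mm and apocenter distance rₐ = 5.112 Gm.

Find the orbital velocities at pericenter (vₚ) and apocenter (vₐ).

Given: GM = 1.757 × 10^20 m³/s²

Convert to SI: rₚ = 714.2 Mm = 7.142e+08 m; rₐ = 5.112 Gm = 5.112e+09 m.
Use the vis-viva equation v² = GM(2/r − 1/a) with a = (rₚ + rₐ)/2 = (7.142e+08 + 5.112e+09)/2 = 2.9131e+09 m.
vₚ = √(GM · (2/rₚ − 1/a)) = √(1.757e+20 · (2/7.142e+08 − 1/2.9131e+09)) m/s ≈ 6.57e+05 m/s = 657 km/s.
vₐ = √(GM · (2/rₐ − 1/a)) = √(1.757e+20 · (2/5.112e+09 − 1/2.9131e+09)) m/s ≈ 9.18e+04 m/s = 91.8 km/s.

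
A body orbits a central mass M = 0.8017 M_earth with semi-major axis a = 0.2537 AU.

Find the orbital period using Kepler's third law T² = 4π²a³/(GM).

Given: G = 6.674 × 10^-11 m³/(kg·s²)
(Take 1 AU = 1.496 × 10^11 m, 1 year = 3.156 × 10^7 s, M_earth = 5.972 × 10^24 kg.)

Convert to SI: a = 0.2537 AU = 3.79535e+10 m; M = 0.8017 M_earth = 4.78775e+24 kg.
GM = G · M = 6.674e-11 · 4.78775e+24 = 3.19535e+14 m³/s².
Kepler's third law: T = 2π √(a³ / GM).
Substituting a = 3.79535e+10 m and GM = 3.19535e+14 m³/s²:
T = 2π √((3.79535e+10)³ / 3.19535e+14) s
T ≈ 2.599e+09 s = 82.35 years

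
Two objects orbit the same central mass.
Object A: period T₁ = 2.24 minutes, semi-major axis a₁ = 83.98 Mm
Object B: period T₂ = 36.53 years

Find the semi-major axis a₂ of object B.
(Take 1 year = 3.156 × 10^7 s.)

Convert to SI: T₁ = 2.24 minutes = 134.4 s; a₁ = 83.98 Mm = 8.398e+07 m; T₂ = 36.53 years = 1.15289e+09 s.
Kepler's third law: (T₁/T₂)² = (a₁/a₂)³ ⇒ a₂ = a₁ · (T₂/T₁)^(2/3).
T₂/T₁ = 1.15289e+09 / 134.4 = 8.57803e+06.
a₂ = 8.398e+07 · (8.57803e+06)^(2/3) m ≈ 3.519e+12 m = 3.519 Tm.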